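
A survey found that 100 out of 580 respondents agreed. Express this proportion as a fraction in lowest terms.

5/29

100 = 2^2 × 5^2
580 = 2^2 × 5 × 29
gcd(100, 580) = 2^2 × 5 = 20.
Divide numerator and denominator by 20: 100/580 = 5/29.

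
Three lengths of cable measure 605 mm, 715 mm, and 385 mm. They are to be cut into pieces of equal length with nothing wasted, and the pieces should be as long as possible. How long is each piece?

Each piece length must divide every original length, so the longest possible is gcd(605, 715, 385).
605 = 5 × 11^2
715 = 5 × 11 × 13
385 = 5 × 7 × 11
gcd(605, 715, 385) = 5 × 11 = 55.

55 mm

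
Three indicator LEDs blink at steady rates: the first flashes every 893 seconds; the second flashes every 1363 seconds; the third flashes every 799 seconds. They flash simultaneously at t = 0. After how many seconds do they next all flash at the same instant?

440249 seconds

The first simultaneous occurrence is after LCM of the individual periods.
893 = 19 × 47
1363 = 29 × 47
799 = 17 × 47
LCM(893, 1363, 799) = 17 × 19 × 29 × 47 = 440249.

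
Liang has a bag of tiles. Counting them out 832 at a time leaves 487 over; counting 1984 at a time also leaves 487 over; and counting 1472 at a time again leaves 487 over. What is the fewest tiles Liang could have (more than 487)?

593703

N − 487 must be a common multiple of 832, 1984, and 1472.
832 = 2^6 × 13
1984 = 2^6 × 31
1472 = 2^6 × 23
LCM(832, 1984, 1472) = 2^6 × 13 × 23 × 31 = 593216.
Smallest N > 487 is LCM + 487 = 593216 + 487 = 593703.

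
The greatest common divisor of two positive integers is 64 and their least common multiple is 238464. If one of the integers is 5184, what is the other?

2944

For two integers, gcd × lcm = product, so the other is (64 × 238464) / 5184 = 15261696 / 5184 = 2944.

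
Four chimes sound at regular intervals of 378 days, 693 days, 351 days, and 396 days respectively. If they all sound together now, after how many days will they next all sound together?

They coincide at every common multiple of the periods; the first is the LCM.
378 = 2 × 3^3 × 7
693 = 3^2 × 7 × 11
351 = 3^3 × 13
396 = 2^2 × 3^2 × 11
LCM(378, 693, 351, 396) = 2^2 × 3^3 × 7 × 11 × 13 = 108108.

108108 days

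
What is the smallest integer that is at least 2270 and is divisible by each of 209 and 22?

The integer must be a common multiple of 209 and 22, so a multiple of their LCM.
209 = 11 × 19
22 = 2 × 11
LCM(209, 22) = 2 × 11 × 19 = 418.
Smallest multiple of 418 that is ≥ 2270: ⌈2270/418⌉ × 418 = 6 × 418 = 2508.

2508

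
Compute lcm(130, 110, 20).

130 = 2 × 5 × 13
110 = 2 × 5 × 11
20 = 2^2 × 5
LCM(130, 110, 20) = 2^2 × 5 × 11 × 13 = 2860.

2860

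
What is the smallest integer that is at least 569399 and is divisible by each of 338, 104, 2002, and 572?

The integer must be a common multiple of 338, 104, 2002, and 572, so a multiple of their LCM.
338 = 2 × 13^2
104 = 2^3 × 13
2002 = 2 × 7 × 11 × 13
572 = 2^2 × 11 × 13
LCM(338, 104, 2002, 572) = 2^3 × 7 × 11 × 13^2 = 104104.
Smallest multiple of 104104 that is ≥ 569399: ⌈569399/104104⌉ × 104104 = 6 × 104104 = 624624.

624624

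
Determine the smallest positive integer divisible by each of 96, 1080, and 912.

96 = 2^5 × 3
1080 = 2^3 × 3^3 × 5
912 = 2^4 × 3 × 19
LCM(96, 1080, 912) = 2^5 × 3^3 × 5 × 19 = 82080.

82080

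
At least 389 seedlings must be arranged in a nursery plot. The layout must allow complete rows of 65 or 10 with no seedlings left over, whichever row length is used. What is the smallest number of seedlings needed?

390

The number of seedlings must be a common multiple of 65 and 10, so a multiple of their LCM.
65 = 5 × 13
10 = 2 × 5
LCM(65, 10) = 2 × 5 × 13 = 130.
Smallest multiple of 130 that is ≥ 389: ⌈389/130⌉ × 130 = 3 × 130 = 390.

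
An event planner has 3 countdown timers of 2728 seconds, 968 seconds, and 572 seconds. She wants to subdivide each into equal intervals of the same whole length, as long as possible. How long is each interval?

44 seconds

The interval must divide each timer length; the longest such is the gcd.
2728 = 2^3 × 11 × 31
968 = 2^3 × 11^2
572 = 2^2 × 11 × 13
gcd(2728, 968, 572) = 2^2 × 11 = 44.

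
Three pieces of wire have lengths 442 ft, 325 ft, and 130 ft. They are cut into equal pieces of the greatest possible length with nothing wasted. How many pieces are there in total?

69

Piece length = gcd(442, 325, 130).
442 = 2 × 13 × 17
325 = 5^2 × 13
130 = 2 × 5 × 13
gcd(442, 325, 130) = 13.
Total pieces = 442/13 + 325/13 + 130/13 = 34 + 25 + 10 = 69.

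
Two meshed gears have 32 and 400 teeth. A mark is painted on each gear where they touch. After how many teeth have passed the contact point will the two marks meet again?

800 teeth

They coincide at every common multiple of the periods; the first is the LCM.
32 = 2^5
400 = 2^4 × 5^2
LCM(32, 400) = 2^5 × 5^2 = 800.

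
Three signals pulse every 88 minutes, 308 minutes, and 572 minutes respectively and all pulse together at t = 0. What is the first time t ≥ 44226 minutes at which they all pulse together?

Joint pulses occur at multiples of LCM(88, 308, 572).
88 = 2^3 × 11
308 = 2^2 × 7 × 11
572 = 2^2 × 11 × 13
LCM(88, 308, 572) = 2^3 × 7 × 11 × 13 = 8008.
Smallest multiple of 8008 that is ≥ 44226: ⌈44226/8008⌉ × 8008 = 6 × 8008 = 48048.

48048 minutes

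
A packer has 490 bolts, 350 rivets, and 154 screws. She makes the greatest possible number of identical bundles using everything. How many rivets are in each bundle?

Number of bundles = gcd(490, 350, 154).
490 = 2 × 5 × 7^2
350 = 2 × 5^2 × 7
154 = 2 × 7 × 11
gcd(490, 350, 154) = 2 × 7 = 14.
rivets per bundle = 350 / 14 = 25.

25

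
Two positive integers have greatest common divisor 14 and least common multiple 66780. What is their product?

For any two positive integers, gcd × lcm = product = 14 × 66780 = 934920.

934920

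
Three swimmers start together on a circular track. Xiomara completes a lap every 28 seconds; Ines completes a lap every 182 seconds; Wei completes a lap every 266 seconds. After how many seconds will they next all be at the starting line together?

6916 seconds

They coincide at every common multiple of the periods; the first is the LCM.
28 = 2^2 × 7
182 = 2 × 7 × 13
266 = 2 × 7 × 19
LCM(28, 182, 266) = 2^2 × 7 × 13 × 19 = 6916.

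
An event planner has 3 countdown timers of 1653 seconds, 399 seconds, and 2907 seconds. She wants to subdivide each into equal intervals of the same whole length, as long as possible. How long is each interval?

The interval must divide each timer length; the longest such is the gcd.
1653 = 3 × 19 × 29
399 = 3 × 7 × 19
2907 = 3^2 × 17 × 19
gcd(1653, 399, 2907) = 3 × 19 = 57.

57 seconds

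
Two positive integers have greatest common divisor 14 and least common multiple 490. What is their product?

For any two positive integers, gcd × lcm = product = 14 × 490 = 6860.

6860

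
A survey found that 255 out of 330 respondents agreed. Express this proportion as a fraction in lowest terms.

255 = 3 × 5 × 17
330 = 2 × 3 × 5 × 11
gcd(255, 330) = 3 × 5 = 15.
Divide numerator and denominator by 15: 255/330 = 17/22.

17/22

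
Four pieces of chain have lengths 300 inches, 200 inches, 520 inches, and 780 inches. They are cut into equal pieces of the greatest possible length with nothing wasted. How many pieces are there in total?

90

Piece length = gcd(300, 200, 520, 780).
300 = 2^2 × 3 × 5^2
200 = 2^3 × 5^2
520 = 2^3 × 5 × 13
780 = 2^2 × 3 × 5 × 13
gcd(300, 200, 520, 780) = 2^2 × 5 = 20.
Total pieces = 300/20 + 200/20 + 520/20 + 780/20 = 15 + 10 + 26 + 39 = 90.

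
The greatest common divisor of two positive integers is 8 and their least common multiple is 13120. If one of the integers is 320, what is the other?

For two integers, gcd × lcm = product, so the other is (8 × 13120) / 320 = 104960 / 320 = 328.

328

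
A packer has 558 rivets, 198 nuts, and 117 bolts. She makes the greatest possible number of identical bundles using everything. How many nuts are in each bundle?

Number of bundles = gcd(558, 198, 117).
558 = 2 × 3^2 × 31
198 = 2 × 3^2 × 11
117 = 3^2 × 13
gcd(558, 198, 117) = 3^2 = 9.
nuts per bundle = 198 / 9 = 22.

22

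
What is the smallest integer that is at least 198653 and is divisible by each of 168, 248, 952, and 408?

265608

The integer must be a common multiple of 168, 248, 952, and 408, so a multiple of their LCM.
168 = 2^3 × 3 × 7
248 = 2^3 × 31
952 = 2^3 × 7 × 17
408 = 2^3 × 3 × 17
LCM(168, 248, 952, 408) = 2^3 × 3 × 7 × 17 × 31 = 88536.
Smallest multiple of 88536 that is ≥ 198653: ⌈198653/88536⌉ × 88536 = 3 × 88536 = 265608.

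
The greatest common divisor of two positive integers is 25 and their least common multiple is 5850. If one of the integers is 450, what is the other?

325

For two integers, gcd × lcm = product, so the other is (25 × 5850) / 450 = 146250 / 450 = 325.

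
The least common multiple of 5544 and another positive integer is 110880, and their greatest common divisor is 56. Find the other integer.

1120

gcd × lcm = product of the two integers, so the other integer is (56 × 110880) / 5544 = 1120.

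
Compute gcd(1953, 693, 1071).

63

1953 = 3^2 × 7 × 31
693 = 3^2 × 7 × 11
1071 = 3^2 × 7 × 17
gcd(1953, 693, 1071) = 3^2 × 7 = 63.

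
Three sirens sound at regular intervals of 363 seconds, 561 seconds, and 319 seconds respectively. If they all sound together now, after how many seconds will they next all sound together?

We need the least common multiple of the intervals.
363 = 3 × 11^2
561 = 3 × 11 × 17
319 = 11 × 29
LCM(363, 561, 319) = 3 × 11^2 × 17 × 29 = 178959.

178959 seconds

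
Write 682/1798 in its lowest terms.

11/29

682 = 2 × 11 × 31
1798 = 2 × 29 × 31
gcd(682, 1798) = 2 × 31 = 62.
Divide numerator and denominator by 62: 682/1798 = 11/29.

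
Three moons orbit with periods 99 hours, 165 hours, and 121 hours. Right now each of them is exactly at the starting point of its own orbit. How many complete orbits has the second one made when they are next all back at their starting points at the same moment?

33 orbits

The first common completion time is the LCM of the periods.
99 = 3^2 × 11
165 = 3 × 5 × 11
121 = 11^2
LCM(99, 165, 121) = 3^2 × 5 × 11^2 = 5445.
Orbits for period 165: 5445 / 165 = 33.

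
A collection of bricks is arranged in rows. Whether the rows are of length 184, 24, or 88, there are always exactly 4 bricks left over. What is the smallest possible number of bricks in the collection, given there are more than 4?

6076

N − 4 must be a common multiple of 184, 24, and 88.
184 = 2^3 × 23
24 = 2^3 × 3
88 = 2^3 × 11
LCM(184, 24, 88) = 2^3 × 3 × 11 × 23 = 6072.
Smallest N > 4 is LCM + 4 = 6072 + 4 = 6076.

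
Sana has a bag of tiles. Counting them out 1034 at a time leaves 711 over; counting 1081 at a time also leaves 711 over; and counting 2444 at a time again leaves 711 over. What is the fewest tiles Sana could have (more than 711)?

N − 711 must be a common multiple of 1034, 1081, and 2444.
1034 = 2 × 11 × 47
1081 = 23 × 47
2444 = 2^2 × 13 × 47
LCM(1034, 1081, 2444) = 2^2 × 11 × 13 × 23 × 47 = 618332.
Smallest N > 711 is LCM + 711 = 618332 + 711 = 619043.

619043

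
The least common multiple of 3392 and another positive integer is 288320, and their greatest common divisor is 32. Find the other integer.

gcd × lcm = product of the two integers, so the other integer is (32 × 288320) / 3392 = 2720.

2720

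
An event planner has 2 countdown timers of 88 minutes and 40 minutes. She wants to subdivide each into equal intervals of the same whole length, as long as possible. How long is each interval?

By the Euclidean algorithm:
88 = 2 × 40 + 8
40 = 5 × 8 + 0
gcd(88, 40) = 8.

8 minutes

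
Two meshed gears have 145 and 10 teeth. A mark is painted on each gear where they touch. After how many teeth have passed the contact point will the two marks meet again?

290 teeth

The first simultaneous occurrence is after LCM of the individual periods.
145 = 5 × 29
10 = 2 × 5
LCM(145, 10) = 2 × 5 × 29 = 290.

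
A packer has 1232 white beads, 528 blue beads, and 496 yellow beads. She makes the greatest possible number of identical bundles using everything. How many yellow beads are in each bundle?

Number of bundles = gcd(1232, 528, 496).
1232 = 2^4 × 7 × 11
528 = 2^4 × 3 × 11
496 = 2^4 × 31
gcd(1232, 528, 496) = 2^4 = 16.
yellow beads per bundle = 496 / 16 = 31.

31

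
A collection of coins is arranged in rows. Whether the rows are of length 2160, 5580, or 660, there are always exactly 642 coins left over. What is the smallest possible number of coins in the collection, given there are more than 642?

N − 642 must be a common multiple of 2160, 5580, and 660.
2160 = 2^4 × 3^3 × 5
5580 = 2^2 × 3^2 × 5 × 31
660 = 2^2 × 3 × 5 × 11
LCM(2160, 5580, 660) = 2^4 × 3^3 × 5 × 11 × 31 = 736560.
Smallest N > 642 is LCM + 642 = 736560 + 642 = 737202.

737202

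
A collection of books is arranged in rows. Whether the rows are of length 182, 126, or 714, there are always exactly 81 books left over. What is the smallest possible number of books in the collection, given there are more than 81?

27927

N − 81 must be a common multiple of 182, 126, and 714.
182 = 2 × 7 × 13
126 = 2 × 3^2 × 7
714 = 2 × 3 × 7 × 17
LCM(182, 126, 714) = 2 × 3^2 × 7 × 13 × 17 = 27846.
Smallest N > 81 is LCM + 81 = 27846 + 81 = 27927.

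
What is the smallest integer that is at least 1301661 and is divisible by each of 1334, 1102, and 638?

The integer must be a common multiple of 1334, 1102, and 638, so a multiple of their LCM.
1334 = 2 × 23 × 29
1102 = 2 × 19 × 29
638 = 2 × 11 × 29
LCM(1334, 1102, 638) = 2 × 11 × 19 × 23 × 29 = 278806.
Smallest multiple of 278806 that is ≥ 1301661: ⌈1301661/278806⌉ × 278806 = 5 × 278806 = 1394030.

1394030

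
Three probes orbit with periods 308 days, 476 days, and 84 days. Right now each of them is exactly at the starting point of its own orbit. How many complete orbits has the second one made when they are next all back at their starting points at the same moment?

The first common completion time is the LCM of the periods.
308 = 2^2 × 7 × 11
476 = 2^2 × 7 × 17
84 = 2^2 × 3 × 7
LCM(308, 476, 84) = 2^2 × 3 × 7 × 11 × 17 = 15708.
Orbits for period 476: 15708 / 476 = 33.

33 orbits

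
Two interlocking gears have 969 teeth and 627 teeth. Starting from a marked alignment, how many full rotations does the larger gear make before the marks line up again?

They are all back at their starting positions together after one LCM of the periods.
969 = 3 × 17 × 19
627 = 3 × 11 × 19
LCM(969, 627) = 3 × 11 × 17 × 19 = 10659.
Rotations for period 969: 10659 / 969 = 11.

11 rotations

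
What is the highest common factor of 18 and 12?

6

18 = 2 × 3^2
12 = 2^2 × 3
gcd(18, 12) = 2 × 3 = 6.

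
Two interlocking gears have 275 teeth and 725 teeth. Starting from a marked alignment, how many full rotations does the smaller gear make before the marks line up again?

All finish a whole number of cycles simultaneously at t = LCM of the periods.
275 = 5^2 × 11
725 = 5^2 × 29
LCM(275, 725) = 5^2 × 11 × 29 = 7975.
Rotations for period 275: 7975 / 275 = 29.

29 rotations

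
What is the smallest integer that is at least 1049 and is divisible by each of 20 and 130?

The integer must be a common multiple of 20 and 130, so a multiple of their LCM.
20 = 2^2 × 5
130 = 2 × 5 × 13
LCM(20, 130) = 2^2 × 5 × 13 = 260.
Smallest multiple of 260 that is ≥ 1049: ⌈1049/260⌉ × 260 = 5 × 260 = 1300.

1300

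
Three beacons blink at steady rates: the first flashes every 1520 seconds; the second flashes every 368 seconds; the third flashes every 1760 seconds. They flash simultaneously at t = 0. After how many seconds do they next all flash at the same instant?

The first simultaneous occurrence is after LCM of the individual periods.
1520 = 2^4 × 5 × 19
368 = 2^4 × 23
1760 = 2^5 × 5 × 11
LCM(1520, 368, 1760) = 2^5 × 5 × 11 × 19 × 23 = 769120.

769120 seconds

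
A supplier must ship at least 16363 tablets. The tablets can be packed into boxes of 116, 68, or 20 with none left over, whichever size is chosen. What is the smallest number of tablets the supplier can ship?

The number of tablets must be a common multiple of 116, 68, and 20, so a multiple of their LCM.
116 = 2^2 × 29
68 = 2^2 × 17
20 = 2^2 × 5
LCM(116, 68, 20) = 2^2 × 5 × 17 × 29 = 9860.
Smallest multiple of 9860 that is ≥ 16363: ⌈16363/9860⌉ × 9860 = 2 × 9860 = 19720.

19720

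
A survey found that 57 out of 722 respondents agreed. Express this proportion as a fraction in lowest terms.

3/38

57 = 3 × 19
722 = 2 × 19^2
gcd(57, 722) = 19.
Divide numerator and denominator by 19: 57/722 = 3/38.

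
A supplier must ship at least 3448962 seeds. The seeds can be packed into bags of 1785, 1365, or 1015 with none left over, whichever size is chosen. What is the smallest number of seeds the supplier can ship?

4037670

The number of seeds must be a common multiple of 1785, 1365, and 1015, so a multiple of their LCM.
1785 = 3 × 5 × 7 × 17
1365 = 3 × 5 × 7 × 13
1015 = 5 × 7 × 29
LCM(1785, 1365, 1015) = 3 × 5 × 7 × 13 × 17 × 29 = 672945.
Smallest multiple of 672945 that is ≥ 3448962: ⌈3448962/672945⌉ × 672945 = 6 × 672945 = 4037670.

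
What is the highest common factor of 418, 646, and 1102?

38

418 = 2 × 11 × 19
646 = 2 × 17 × 19
1102 = 2 × 19 × 29
gcd(418, 646, 1102) = 2 × 19 = 38.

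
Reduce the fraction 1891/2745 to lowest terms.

1891 = 31 × 61
2745 = 3^2 × 5 × 61
gcd(1891, 2745) = 61.
Divide numerator and denominator by 61: 1891/2745 = 31/45.

31/45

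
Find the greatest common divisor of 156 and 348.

156 = 2^2 × 3 × 13
348 = 2^2 × 3 × 29
gcd(156, 348) = 2^2 × 3 = 12.

12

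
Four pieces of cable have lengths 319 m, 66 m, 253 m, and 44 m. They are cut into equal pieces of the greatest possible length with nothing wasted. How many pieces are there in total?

62

Piece length = gcd(319, 66, 253, 44).
319 = 11 × 29
66 = 2 × 3 × 11
253 = 11 × 23
44 = 2^2 × 11
gcd(319, 66, 253, 44) = 11.
Total pieces = 319/11 + 66/11 + 253/11 + 44/11 = 29 + 6 + 23 + 4 = 62.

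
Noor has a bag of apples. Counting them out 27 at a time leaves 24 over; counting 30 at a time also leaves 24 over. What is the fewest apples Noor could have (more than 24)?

294

N − 24 must be a common multiple of 27 and 30.
27 = 3^3
30 = 2 × 3 × 5
LCM(27, 30) = 2 × 3^3 × 5 = 270.
Smallest N > 24 is LCM + 24 = 270 + 24 = 294.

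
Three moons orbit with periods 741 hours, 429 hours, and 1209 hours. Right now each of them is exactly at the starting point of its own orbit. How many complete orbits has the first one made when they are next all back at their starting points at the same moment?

All finish a whole number of cycles simultaneously at t = LCM of the periods.
741 = 3 × 13 × 19
429 = 3 × 11 × 13
1209 = 3 × 13 × 31
LCM(741, 429, 1209) = 3 × 11 × 13 × 19 × 31 = 252681.
Orbits for period 741: 252681 / 741 = 341.

341 orbits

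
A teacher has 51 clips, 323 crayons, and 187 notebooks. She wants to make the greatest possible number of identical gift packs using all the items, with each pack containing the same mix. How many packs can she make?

The pack count must divide each quantity, so the greatest is gcd(51, 323, 187).
51 = 3 × 17
323 = 17 × 19
187 = 11 × 17
gcd(51, 323, 187) = 17.

17 packs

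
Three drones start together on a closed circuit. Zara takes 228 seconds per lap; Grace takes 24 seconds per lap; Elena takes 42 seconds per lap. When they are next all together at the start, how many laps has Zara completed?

14 laps

All finish a whole number of cycles simultaneously at t = LCM of the periods.
228 = 2^2 × 3 × 19
24 = 2^3 × 3
42 = 2 × 3 × 7
LCM(228, 24, 42) = 2^3 × 3 × 7 × 19 = 3192.
Laps for period 228: 3192 / 228 = 14.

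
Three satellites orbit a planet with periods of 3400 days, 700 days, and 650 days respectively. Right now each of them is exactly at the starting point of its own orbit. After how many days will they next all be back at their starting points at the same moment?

They coincide at every common multiple of the periods; the first is the LCM.
3400 = 2^3 × 5^2 × 17
700 = 2^2 × 5^2 × 7
650 = 2 × 5^2 × 13
LCM(3400, 700, 650) = 2^3 × 5^2 × 7 × 13 × 17 = 309400.

309400 days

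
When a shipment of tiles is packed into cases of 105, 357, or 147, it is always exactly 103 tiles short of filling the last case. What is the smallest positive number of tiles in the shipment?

12392

Being 103 short of a full case of size k means N ≡ −103 (mod k), i.e. N + 103 is a multiple of each size.
105 = 3 × 5 × 7
357 = 3 × 7 × 17
147 = 3 × 7^2
LCM(105, 357, 147) = 3 × 5 × 7^2 × 17 = 12495.
Smallest positive N is 12495 − 103 = 12392.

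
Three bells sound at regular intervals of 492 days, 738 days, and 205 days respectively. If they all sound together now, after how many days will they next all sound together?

We need the least common multiple of the intervals.
492 = 2^2 × 3 × 41
738 = 2 × 3^2 × 41
205 = 5 × 41
LCM(492, 738, 205) = 2^2 × 3^2 × 5 × 41 = 7380.

7380 days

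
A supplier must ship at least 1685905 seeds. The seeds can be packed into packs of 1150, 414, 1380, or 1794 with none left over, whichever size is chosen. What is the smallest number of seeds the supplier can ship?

The number of seeds must be a common multiple of 1150, 414, 1380, and 1794, so a multiple of their LCM.
1150 = 2 × 5^2 × 23
414 = 2 × 3^2 × 23
1380 = 2^2 × 3 × 5 × 23
1794 = 2 × 3 × 13 × 23
LCM(1150, 414, 1380, 1794) = 2^2 × 3^2 × 5^2 × 13 × 23 = 269100.
Smallest multiple of 269100 that is ≥ 1685905: ⌈1685905/269100⌉ × 269100 = 7 × 269100 = 1883700.

1883700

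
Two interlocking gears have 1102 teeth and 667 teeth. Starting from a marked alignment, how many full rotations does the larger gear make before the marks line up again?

23 rotations

All finish a whole number of cycles simultaneously at t = LCM of the periods.
1102 = 2 × 19 × 29
667 = 23 × 29
LCM(1102, 667) = 2 × 19 × 23 × 29 = 25346.
Rotations for period 1102: 25346 / 1102 = 23.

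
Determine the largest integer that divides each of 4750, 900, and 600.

4750 = 2 × 5^3 × 19
900 = 2^2 × 3^2 × 5^2
600 = 2^3 × 3 × 5^2
gcd(4750, 900, 600) = 2 × 5^2 = 50.

50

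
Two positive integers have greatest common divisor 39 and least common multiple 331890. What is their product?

12943710

For any two positive integers, gcd × lcm = product = 39 × 331890 = 12943710.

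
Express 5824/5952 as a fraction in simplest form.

91/93

5824 = 2^6 × 7 × 13
5952 = 2^6 × 3 × 31
gcd(5824, 5952) = 2^6 = 64.
Divide numerator and denominator by 64: 5824/5952 = 91/93.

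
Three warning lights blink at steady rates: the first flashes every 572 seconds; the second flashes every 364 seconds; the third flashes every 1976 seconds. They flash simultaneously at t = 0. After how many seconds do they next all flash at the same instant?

152152 seconds

The first simultaneous occurrence is after LCM of the individual periods.
572 = 2^2 × 11 × 13
364 = 2^2 × 7 × 13
1976 = 2^3 × 13 × 19
LCM(572, 364, 1976) = 2^3 × 7 × 11 × 13 × 19 = 152152.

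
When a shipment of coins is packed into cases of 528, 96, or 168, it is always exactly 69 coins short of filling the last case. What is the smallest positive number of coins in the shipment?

7323

Being 69 short of a full case of size k means N ≡ −69 (mod k), i.e. N + 69 is a multiple of each size.
528 = 2^4 × 3 × 11
96 = 2^5 × 3
168 = 2^3 × 3 × 7
LCM(528, 96, 168) = 2^5 × 3 × 7 × 11 = 7392.
Smallest positive N is 7392 − 69 = 7323.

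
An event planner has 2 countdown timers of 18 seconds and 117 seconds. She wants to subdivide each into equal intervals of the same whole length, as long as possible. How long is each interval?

By the Euclidean algorithm:
117 = 6 × 18 + 9
18 = 2 × 9 + 0
gcd(18, 117) = 9.

9 seconds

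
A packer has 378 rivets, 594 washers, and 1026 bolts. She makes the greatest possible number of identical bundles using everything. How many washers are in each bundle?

11

Number of bundles = gcd(378, 594, 1026).
378 = 2 × 3^3 × 7
594 = 2 × 3^3 × 11
1026 = 2 × 3^3 × 19
gcd(378, 594, 1026) = 2 × 3^3 = 54.
washers per bundle = 594 / 54 = 11.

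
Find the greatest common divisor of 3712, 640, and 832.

64

3712 = 2^7 × 29
640 = 2^7 × 5
832 = 2^6 × 13
gcd(3712, 640, 832) = 2^6 = 64.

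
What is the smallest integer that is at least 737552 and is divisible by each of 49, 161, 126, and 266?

770868

The integer must be a common multiple of 49, 161, 126, and 266, so a multiple of their LCM.
49 = 7^2
161 = 7 × 23
126 = 2 × 3^2 × 7
266 = 2 × 7 × 19
LCM(49, 161, 126, 266) = 2 × 3^2 × 7^2 × 19 × 23 = 385434.
Smallest multiple of 385434 that is ≥ 737552: ⌈737552/385434⌉ × 385434 = 2 × 385434 = 770868.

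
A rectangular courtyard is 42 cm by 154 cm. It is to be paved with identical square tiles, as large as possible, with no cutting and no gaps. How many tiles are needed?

Tile side = gcd(42, 154).
42 = 2 × 3 × 7
154 = 2 × 7 × 11
gcd(42, 154) = 2 × 7 = 14.
Tiles: (42/14) × (154/14) = 3 × 11 = 33.

33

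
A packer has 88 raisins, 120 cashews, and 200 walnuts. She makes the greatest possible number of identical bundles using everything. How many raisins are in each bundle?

Number of bundles = gcd(88, 120, 200).
88 = 2^3 × 11
120 = 2^3 × 3 × 5
200 = 2^3 × 5^2
gcd(88, 120, 200) = 2^3 = 8.
raisins per bundle = 88 / 8 = 11.

11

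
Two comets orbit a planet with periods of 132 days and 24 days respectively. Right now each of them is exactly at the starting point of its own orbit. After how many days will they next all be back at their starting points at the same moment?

The first simultaneous occurrence is after LCM of the individual periods.
132 = 2^2 × 3 × 11
24 = 2^3 × 3
LCM(132, 24) = 2^3 × 3 × 11 = 264.

264 days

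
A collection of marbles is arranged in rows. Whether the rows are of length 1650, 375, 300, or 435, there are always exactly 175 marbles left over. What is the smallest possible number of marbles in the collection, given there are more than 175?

478675

N − 175 must be a common multiple of 1650, 375, 300, and 435.
1650 = 2 × 3 × 5^2 × 11
375 = 3 × 5^3
300 = 2^2 × 3 × 5^2
435 = 3 × 5 × 29
LCM(1650, 375, 300, 435) = 2^2 × 3 × 5^3 × 11 × 29 = 478500.
Smallest N > 175 is LCM + 175 = 478500 + 175 = 478675.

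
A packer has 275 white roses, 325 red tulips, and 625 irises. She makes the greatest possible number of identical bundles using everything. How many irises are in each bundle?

25

Number of bundles = gcd(275, 325, 625).
275 = 5^2 × 11
325 = 5^2 × 13
625 = 5^4
gcd(275, 325, 625) = 5^2 = 25.
irises per bundle = 625 / 25 = 25.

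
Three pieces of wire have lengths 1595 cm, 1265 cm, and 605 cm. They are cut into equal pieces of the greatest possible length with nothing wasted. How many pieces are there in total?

Piece length = gcd(1595, 1265, 605).
1595 = 5 × 11 × 29
1265 = 5 × 11 × 23
605 = 5 × 11^2
gcd(1595, 1265, 605) = 5 × 11 = 55.
Total pieces = 1595/55 + 1265/55 + 605/55 = 29 + 23 + 11 = 63.

63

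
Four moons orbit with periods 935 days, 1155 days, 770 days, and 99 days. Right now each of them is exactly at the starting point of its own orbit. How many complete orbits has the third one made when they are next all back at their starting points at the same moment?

153 orbits

All finish a whole number of cycles simultaneously at t = LCM of the periods.
935 = 5 × 11 × 17
1155 = 3 × 5 × 7 × 11
770 = 2 × 5 × 7 × 11
99 = 3^2 × 11
LCM(935, 1155, 770, 99) = 2 × 3^2 × 5 × 7 × 11 × 17 = 117810.
Orbits for period 770: 117810 / 770 = 153.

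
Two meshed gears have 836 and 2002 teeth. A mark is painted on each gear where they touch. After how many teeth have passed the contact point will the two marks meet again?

We need the least common multiple of the intervals.
836 = 2^2 × 11 × 19
2002 = 2 × 7 × 11 × 13
LCM(836, 2002) = 2^2 × 7 × 11 × 13 × 19 = 76076.

76076 teeth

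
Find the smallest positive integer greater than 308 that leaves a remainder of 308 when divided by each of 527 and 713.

12429

N − 308 must be a common multiple of 527 and 713.
527 = 17 × 31
713 = 23 × 31
LCM(527, 713) = 17 × 23 × 31 = 12121.
Smallest N > 308 is LCM + 308 = 12121 + 308 = 12429.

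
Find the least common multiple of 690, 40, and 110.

690 = 2 × 3 × 5 × 23
40 = 2^3 × 5
110 = 2 × 5 × 11
LCM(690, 40, 110) = 2^3 × 3 × 5 × 11 × 23 = 30360.

30360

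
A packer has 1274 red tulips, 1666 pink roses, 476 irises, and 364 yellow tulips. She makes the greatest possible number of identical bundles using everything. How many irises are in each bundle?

34

Number of bundles = gcd(1274, 1666, 476, 364).
1274 = 2 × 7^2 × 13
1666 = 2 × 7^2 × 17
476 = 2^2 × 7 × 17
364 = 2^2 × 7 × 13
gcd(1274, 1666, 476, 364) = 2 × 7 = 14.
irises per bundle = 476 / 14 = 34.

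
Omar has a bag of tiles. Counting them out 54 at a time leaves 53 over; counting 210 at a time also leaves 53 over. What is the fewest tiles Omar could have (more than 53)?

1943

N − 53 must be a common multiple of 54 and 210.
54 = 2 × 3^3
210 = 2 × 3 × 5 × 7
LCM(54, 210) = 2 × 3^3 × 5 × 7 = 1890.
Smallest N > 53 is LCM + 53 = 1890 + 53 = 1943.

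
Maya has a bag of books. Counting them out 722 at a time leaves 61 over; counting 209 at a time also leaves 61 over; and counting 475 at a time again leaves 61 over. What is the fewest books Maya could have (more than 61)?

198611

N − 61 must be a common multiple of 722, 209, and 475.
722 = 2 × 19^2
209 = 11 × 19
475 = 5^2 × 19
LCM(722, 209, 475) = 2 × 5^2 × 11 × 19^2 = 198550.
Smallest N > 61 is LCM + 61 = 198550 + 61 = 198611.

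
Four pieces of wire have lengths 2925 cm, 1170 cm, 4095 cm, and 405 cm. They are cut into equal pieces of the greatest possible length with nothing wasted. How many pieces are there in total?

Piece length = gcd(2925, 1170, 4095, 405).
2925 = 3^2 × 5^2 × 13
1170 = 2 × 3^2 × 5 × 13
4095 = 3^2 × 5 × 7 × 13
405 = 3^4 × 5
gcd(2925, 1170, 4095, 405) = 3^2 × 5 = 45.
Total pieces = 2925/45 + 1170/45 + 4095/45 + 405/45 = 65 + 26 + 91 + 9 = 191.

191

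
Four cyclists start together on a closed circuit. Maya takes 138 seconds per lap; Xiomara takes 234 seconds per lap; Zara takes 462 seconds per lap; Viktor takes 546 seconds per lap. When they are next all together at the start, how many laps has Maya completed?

3003 laps

The first common completion time is the LCM of the periods.
138 = 2 × 3 × 23
234 = 2 × 3^2 × 13
462 = 2 × 3 × 7 × 11
546 = 2 × 3 × 7 × 13
LCM(138, 234, 462, 546) = 2 × 3^2 × 7 × 11 × 13 × 23 = 414414.
Laps for period 138: 414414 / 138 = 3003.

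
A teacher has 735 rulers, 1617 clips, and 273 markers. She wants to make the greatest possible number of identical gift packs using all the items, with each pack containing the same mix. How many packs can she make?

21 packs

The pack count must divide each quantity, so the greatest is gcd(735, 1617, 273).
735 = 3 × 5 × 7^2
1617 = 3 × 7^2 × 11
273 = 3 × 7 × 13
gcd(735, 1617, 273) = 3 × 7 = 21.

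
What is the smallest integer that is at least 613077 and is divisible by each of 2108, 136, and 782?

The integer must be a common multiple of 2108, 136, and 782, so a multiple of their LCM.
2108 = 2^2 × 17 × 31
136 = 2^3 × 17
782 = 2 × 17 × 23
LCM(2108, 136, 782) = 2^3 × 17 × 23 × 31 = 96968.
Smallest multiple of 96968 that is ≥ 613077: ⌈613077/96968⌉ × 96968 = 7 × 96968 = 678776.

678776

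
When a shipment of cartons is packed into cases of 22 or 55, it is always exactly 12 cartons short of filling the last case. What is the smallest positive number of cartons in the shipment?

Being 12 short of a full case of size k means N ≡ −12 (mod k), i.e. N + 12 is a multiple of each size.
22 = 2 × 11
55 = 5 × 11
LCM(22, 55) = 2 × 5 × 11 = 110.
Smallest positive N is 110 − 12 = 98.

98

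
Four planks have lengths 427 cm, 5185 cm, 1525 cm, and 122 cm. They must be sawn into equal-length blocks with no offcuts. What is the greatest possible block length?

61 cm

This is the greatest common divisor of 427, 5185, 1525, and 122.
427 = 7 × 61
5185 = 5 × 17 × 61
1525 = 5^2 × 61
122 = 2 × 61
gcd(427, 5185, 1525, 122) = 61.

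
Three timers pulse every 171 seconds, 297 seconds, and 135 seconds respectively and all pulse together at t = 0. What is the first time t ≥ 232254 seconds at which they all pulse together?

Joint pulses occur at multiples of LCM(171, 297, 135).
171 = 3^2 × 19
297 = 3^3 × 11
135 = 3^3 × 5
LCM(171, 297, 135) = 3^3 × 5 × 11 × 19 = 28215.
Smallest multiple of 28215 that is ≥ 232254: ⌈232254/28215⌉ × 28215 = 9 × 28215 = 253935.

253935 seconds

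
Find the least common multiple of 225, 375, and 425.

19125

225 = 3^2 × 5^2
375 = 3 × 5^3
425 = 5^2 × 17
LCM(225, 375, 425) = 3^2 × 5^3 × 17 = 19125.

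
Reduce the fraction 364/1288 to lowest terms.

364 = 2^2 × 7 × 13
1288 = 2^3 × 7 × 23
gcd(364, 1288) = 2^2 × 7 = 28.
Divide numerator and denominator by 28: 364/1288 = 13/46.

13/46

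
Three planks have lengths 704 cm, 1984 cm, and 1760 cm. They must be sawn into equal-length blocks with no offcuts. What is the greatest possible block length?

The block length must divide every plank, so the greatest is gcd(704, 1984, 1760).
704 = 2^6 × 11
1984 = 2^6 × 31
1760 = 2^5 × 5 × 11
gcd(704, 1984, 1760) = 2^5 = 32.

32 cm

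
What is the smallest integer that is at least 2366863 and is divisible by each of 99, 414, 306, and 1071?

The integer must be a common multiple of 99, 414, 306, and 1071, so a multiple of their LCM.
99 = 3^2 × 11
414 = 2 × 3^2 × 23
306 = 2 × 3^2 × 17
1071 = 3^2 × 7 × 17
LCM(99, 414, 306, 1071) = 2 × 3^2 × 7 × 11 × 17 × 23 = 541926.
Smallest multiple of 541926 that is ≥ 2366863: ⌈2366863/541926⌉ × 541926 = 5 × 541926 = 2709630.

2709630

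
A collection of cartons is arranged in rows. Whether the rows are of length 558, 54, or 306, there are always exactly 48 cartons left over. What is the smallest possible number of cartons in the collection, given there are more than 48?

28506

N − 48 must be a common multiple of 558, 54, and 306.
558 = 2 × 3^2 × 31
54 = 2 × 3^3
306 = 2 × 3^2 × 17
LCM(558, 54, 306) = 2 × 3^3 × 17 × 31 = 28458.
Smallest N > 48 is LCM + 48 = 28458 + 48 = 28506.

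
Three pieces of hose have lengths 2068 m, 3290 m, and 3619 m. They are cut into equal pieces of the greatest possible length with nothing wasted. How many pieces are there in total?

Piece length = gcd(2068, 3290, 3619).
2068 = 2^2 × 11 × 47
3290 = 2 × 5 × 7 × 47
3619 = 7 × 11 × 47
gcd(2068, 3290, 3619) = 47.
Total pieces = 2068/47 + 3290/47 + 3619/47 = 44 + 70 + 77 = 191.

191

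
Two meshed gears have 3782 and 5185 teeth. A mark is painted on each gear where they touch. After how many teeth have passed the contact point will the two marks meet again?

We need the least common multiple of the intervals.
3782 = 2 × 31 × 61
5185 = 5 × 17 × 61
LCM(3782, 5185) = 2 × 5 × 17 × 31 × 61 = 321470.

321470 teeth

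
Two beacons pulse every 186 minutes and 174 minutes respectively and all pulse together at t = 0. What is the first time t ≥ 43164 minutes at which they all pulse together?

Joint pulses occur at multiples of LCM(186, 174).
186 = 2 × 3 × 31
174 = 2 × 3 × 29
LCM(186, 174) = 2 × 3 × 29 × 31 = 5394.
Smallest multiple of 5394 that is ≥ 43164: ⌈43164/5394⌉ × 5394 = 9 × 5394 = 48546.

48546 minutes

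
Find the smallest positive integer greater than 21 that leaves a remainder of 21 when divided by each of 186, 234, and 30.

N − 21 must be a common multiple of 186, 234, and 30.
186 = 2 × 3 × 31
234 = 2 × 3^2 × 13
30 = 2 × 3 × 5
LCM(186, 234, 30) = 2 × 3^2 × 5 × 13 × 31 = 36270.
Smallest N > 21 is LCM + 21 = 36270 + 21 = 36291.

36291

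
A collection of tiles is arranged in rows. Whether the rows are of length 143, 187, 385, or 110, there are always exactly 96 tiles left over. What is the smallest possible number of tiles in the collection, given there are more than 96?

N − 96 must be a common multiple of 143, 187, 385, and 110.
143 = 11 × 13
187 = 11 × 17
385 = 5 × 7 × 11
110 = 2 × 5 × 11
LCM(143, 187, 385, 110) = 2 × 5 × 7 × 11 × 13 × 17 = 170170.
Smallest N > 96 is LCM + 96 = 170170 + 96 = 170266.

170266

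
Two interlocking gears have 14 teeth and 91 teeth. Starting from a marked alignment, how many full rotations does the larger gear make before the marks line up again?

2 rotations

They are all back at their starting positions together after one LCM of the periods.
14 = 2 × 7
91 = 7 × 13
LCM(14, 91) = 2 × 7 × 13 = 182.
Rotations for period 91: 182 / 91 = 2.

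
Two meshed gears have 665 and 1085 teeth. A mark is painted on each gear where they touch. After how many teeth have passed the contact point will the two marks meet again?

We need the least common multiple of the intervals.
665 = 5 × 7 × 19
1085 = 5 × 7 × 31
LCM(665, 1085) = 5 × 7 × 19 × 31 = 20615.

20615 teeth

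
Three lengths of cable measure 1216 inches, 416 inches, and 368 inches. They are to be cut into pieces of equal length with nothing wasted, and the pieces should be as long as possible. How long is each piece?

Each piece length must divide every original length, so the longest possible is gcd(1216, 416, 368).
1216 = 2^6 × 19
416 = 2^5 × 13
368 = 2^4 × 23
gcd(1216, 416, 368) = 2^4 = 16.

16 inches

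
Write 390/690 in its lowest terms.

390 = 2 × 3 × 5 × 13
690 = 2 × 3 × 5 × 23
gcd(390, 690) = 2 × 3 × 5 = 30.
Divide numerator and denominator by 30: 390/690 = 13/23.

13/23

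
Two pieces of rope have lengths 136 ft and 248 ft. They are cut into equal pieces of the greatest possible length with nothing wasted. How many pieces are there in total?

48

Piece length = gcd(136, 248).
136 = 2^3 × 17
248 = 2^3 × 31
gcd(136, 248) = 2^3 = 8.
Total pieces = 136/8 + 248/8 = 17 + 31 = 48.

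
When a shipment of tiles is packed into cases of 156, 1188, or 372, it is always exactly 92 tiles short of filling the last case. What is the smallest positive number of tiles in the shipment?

Being 92 short of a full case of size k means N ≡ −92 (mod k), i.e. N + 92 is a multiple of each size.
156 = 2^2 × 3 × 13
1188 = 2^2 × 3^3 × 11
372 = 2^2 × 3 × 31
LCM(156, 1188, 372) = 2^2 × 3^3 × 11 × 13 × 31 = 478764.
Smallest positive N is 478764 − 92 = 478672.

478672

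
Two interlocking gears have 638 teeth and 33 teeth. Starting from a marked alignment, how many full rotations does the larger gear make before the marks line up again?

The first common completion time is the LCM of the periods.
638 = 2 × 11 × 29
33 = 3 × 11
LCM(638, 33) = 2 × 3 × 11 × 29 = 1914.
Rotations for period 638: 1914 / 638 = 3.

3 rotations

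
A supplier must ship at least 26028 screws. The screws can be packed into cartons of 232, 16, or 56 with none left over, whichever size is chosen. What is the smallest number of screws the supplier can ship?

The number of screws must be a common multiple of 232, 16, and 56, so a multiple of their LCM.
232 = 2^3 × 29
16 = 2^4
56 = 2^3 × 7
LCM(232, 16, 56) = 2^4 × 7 × 29 = 3248.
Smallest multiple of 3248 that is ≥ 26028: ⌈26028/3248⌉ × 3248 = 9 × 3248 = 29232.

29232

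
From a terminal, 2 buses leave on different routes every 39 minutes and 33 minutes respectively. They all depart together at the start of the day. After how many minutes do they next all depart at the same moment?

429 minutes

The first simultaneous occurrence is after LCM of the individual periods.
39 = 3 × 13
33 = 3 × 11
LCM(39, 33) = 3 × 11 × 13 = 429.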